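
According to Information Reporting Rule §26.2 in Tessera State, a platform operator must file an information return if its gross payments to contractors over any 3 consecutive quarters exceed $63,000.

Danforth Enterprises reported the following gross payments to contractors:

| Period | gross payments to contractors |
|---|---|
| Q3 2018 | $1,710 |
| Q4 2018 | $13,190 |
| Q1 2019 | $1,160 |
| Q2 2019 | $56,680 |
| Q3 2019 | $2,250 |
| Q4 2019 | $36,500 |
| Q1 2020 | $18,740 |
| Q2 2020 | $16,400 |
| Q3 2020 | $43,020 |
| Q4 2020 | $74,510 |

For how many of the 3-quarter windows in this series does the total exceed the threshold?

5

Q3 2018–Q1 2019: $1,710 + $13,190 + $1,160 = $16,060 (under)
Q4 2018–Q2 2019: $13,190 + $1,160 + $56,680 = $71,030 (over)
Q1 2019–Q3 2019: $1,160 + $56,680 + $2,250 = $60,090 (under)
Q2 2019–Q4 2019: $56,680 + $2,250 + $36,500 = $95,430 (over)
Q3 2019–Q1 2020: $2,250 + $36,500 + $18,740 = $57,490 (under)
Q4 2019–Q2 2020: $36,500 + $18,740 + $16,400 = $71,640 (over)
Q1 2020–Q3 2020: $18,740 + $16,400 + $43,020 = $78,160 (over)
Q2 2020–Q4 2020: $16,400 + $43,020 + $74,510 = $133,930 (over)
5 windows exceed the threshold.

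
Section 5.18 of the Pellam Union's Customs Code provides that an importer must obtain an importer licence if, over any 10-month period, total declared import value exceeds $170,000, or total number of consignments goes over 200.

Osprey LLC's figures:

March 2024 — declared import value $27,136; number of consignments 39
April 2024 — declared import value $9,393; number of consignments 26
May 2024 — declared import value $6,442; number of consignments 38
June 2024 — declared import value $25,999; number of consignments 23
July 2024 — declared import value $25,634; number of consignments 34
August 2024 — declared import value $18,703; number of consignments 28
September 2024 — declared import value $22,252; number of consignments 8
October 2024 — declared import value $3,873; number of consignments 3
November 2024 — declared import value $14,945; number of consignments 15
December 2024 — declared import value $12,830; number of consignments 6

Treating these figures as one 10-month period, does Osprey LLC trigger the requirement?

Yes

Total declared import value: $27,136 + $9,393 + $6,442 + $25,999 + $25,634 + $18,703 + $22,252 + $3,873 + $14,945 + $12,830 = $167,207 (≤ $170,000).
Total number of consignments: 39 + 26 + 38 + 23 + 34 + 28 + 8 + 3 + 15 + 6 = 220 (> 200).
The test is 'or': at least one threshold is exceeded.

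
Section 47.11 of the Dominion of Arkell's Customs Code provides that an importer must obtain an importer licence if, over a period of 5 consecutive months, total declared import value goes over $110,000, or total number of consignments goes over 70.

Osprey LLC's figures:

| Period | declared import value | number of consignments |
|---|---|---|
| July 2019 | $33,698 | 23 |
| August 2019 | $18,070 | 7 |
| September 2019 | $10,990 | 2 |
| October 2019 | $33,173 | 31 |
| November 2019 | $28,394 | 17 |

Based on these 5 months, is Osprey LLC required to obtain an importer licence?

Yes

Total declared import value: $33,698 + $18,070 + $10,990 + $33,173 + $28,394 = $124,325 (> $110,000).
Total number of consignments: 23 + 7 + 2 + 31 + 17 = 80 (> 70).
The test is 'or': at least one threshold is exceeded.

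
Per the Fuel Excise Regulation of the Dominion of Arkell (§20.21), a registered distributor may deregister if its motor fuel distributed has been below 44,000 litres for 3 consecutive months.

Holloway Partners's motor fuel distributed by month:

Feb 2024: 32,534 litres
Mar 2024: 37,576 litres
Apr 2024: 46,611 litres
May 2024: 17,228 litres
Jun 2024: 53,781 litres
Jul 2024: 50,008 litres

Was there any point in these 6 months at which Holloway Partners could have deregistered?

No

Months below 44,000 litres: Feb 2024, Mar 2024, May 2024.
Longest run of consecutive months below the threshold: 2.
2 < 3, so Holloway Partners never became eligible.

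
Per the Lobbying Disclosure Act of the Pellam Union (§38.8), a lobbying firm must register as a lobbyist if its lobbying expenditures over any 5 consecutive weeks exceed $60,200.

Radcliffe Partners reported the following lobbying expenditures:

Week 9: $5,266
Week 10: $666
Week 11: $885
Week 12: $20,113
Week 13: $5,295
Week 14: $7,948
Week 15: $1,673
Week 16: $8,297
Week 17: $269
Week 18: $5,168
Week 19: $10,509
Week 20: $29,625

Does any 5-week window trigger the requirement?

Week 9–Week 13: $5,266 + $666 + $885 + $20,113 + $5,295 = $32,225 (under)
Week 10–Week 14: $666 + $885 + $20,113 + $5,295 + $7,948 = $34,907 (under)
Week 11–Week 15: $885 + $20,113 + $5,295 + $7,948 + $1,673 = $35,914 (under)
Week 12–Week 16: $20,113 + $5,295 + $7,948 + $1,673 + $8,297 = $43,326 (under)
Week 13–Week 17: $5,295 + $7,948 + $1,673 + $8,297 + $269 = $23,482 (under)
Week 14–Week 18: $7,948 + $1,673 + $8,297 + $269 + $5,168 = $23,355 (under)
Week 15–Week 19: $1,673 + $8,297 + $269 + $5,168 + $10,509 = $25,916 (under)
Week 16–Week 20: $8,297 + $269 + $5,168 + $10,509 + $29,625 = $53,868 (under)
No window exceeds $60,200.

No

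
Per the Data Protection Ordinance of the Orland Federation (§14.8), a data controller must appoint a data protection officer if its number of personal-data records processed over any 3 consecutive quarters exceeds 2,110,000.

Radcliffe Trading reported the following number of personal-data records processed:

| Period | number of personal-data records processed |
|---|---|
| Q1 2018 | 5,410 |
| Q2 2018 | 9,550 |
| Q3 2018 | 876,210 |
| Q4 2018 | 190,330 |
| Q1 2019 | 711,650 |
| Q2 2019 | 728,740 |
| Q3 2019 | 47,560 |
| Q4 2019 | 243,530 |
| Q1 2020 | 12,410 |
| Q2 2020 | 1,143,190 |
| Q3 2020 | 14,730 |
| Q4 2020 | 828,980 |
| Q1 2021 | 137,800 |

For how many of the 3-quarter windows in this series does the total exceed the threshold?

0

Q1 2018–Q3 2018: 5,410 + 9,550 + 876,210 = 891,170 (under)
Q2 2018–Q4 2018: 9,550 + 876,210 + 190,330 = 1,076,090 (under)
Q3 2018–Q1 2019: 876,210 + 190,330 + 711,650 = 1,778,190 (under)
Q4 2018–Q2 2019: 190,330 + 711,650 + 728,740 = 1,630,720 (under)
Q1 2019–Q3 2019: 711,650 + 728,740 + 47,560 = 1,487,950 (under)
Q2 2019–Q4 2019: 728,740 + 47,560 + 243,530 = 1,019,830 (under)
Q3 2019–Q1 2020: 47,560 + 243,530 + 12,410 = 303,500 (under)
Q4 2019–Q2 2020: 243,530 + 12,410 + 1,143,190 = 1,399,130 (under)
Q1 2020–Q3 2020: 12,410 + 1,143,190 + 14,730 = 1,170,330 (under)
Q2 2020–Q4 2020: 1,143,190 + 14,730 + 828,980 = 1,986,900 (under)
Q3 2020–Q1 2021: 14,730 + 828,980 + 137,800 = 981,510 (under)
0 windows exceed the threshold.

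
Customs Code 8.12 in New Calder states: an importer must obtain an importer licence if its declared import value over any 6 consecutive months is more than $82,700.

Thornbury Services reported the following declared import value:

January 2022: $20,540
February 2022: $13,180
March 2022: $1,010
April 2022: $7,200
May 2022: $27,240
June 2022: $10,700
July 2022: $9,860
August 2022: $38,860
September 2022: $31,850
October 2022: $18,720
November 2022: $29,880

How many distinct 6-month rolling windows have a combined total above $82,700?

4

January 2022–June 2022: $20,540 + $13,180 + $1,010 + $7,200 + $27,240 + $10,700 = $79,870 (under)
February 2022–July 2022: $13,180 + $1,010 + $7,200 + $27,240 + $10,700 + $9,860 = $69,190 (under)
March 2022–August 2022: $1,010 + $7,200 + $27,240 + $10,700 + $9,860 + $38,860 = $94,870 (over)
April 2022–September 2022: $7,200 + $27,240 + $10,700 + $9,860 + $38,860 + $31,850 = $125,710 (over)
May 2022–October 2022: $27,240 + $10,700 + $9,860 + $38,860 + $31,850 + $18,720 = $137,230 (over)
June 2022–November 2022: $10,700 + $9,860 + $38,860 + $31,850 + $18,720 + $29,880 = $139,870 (over)
4 windows exceed the threshold.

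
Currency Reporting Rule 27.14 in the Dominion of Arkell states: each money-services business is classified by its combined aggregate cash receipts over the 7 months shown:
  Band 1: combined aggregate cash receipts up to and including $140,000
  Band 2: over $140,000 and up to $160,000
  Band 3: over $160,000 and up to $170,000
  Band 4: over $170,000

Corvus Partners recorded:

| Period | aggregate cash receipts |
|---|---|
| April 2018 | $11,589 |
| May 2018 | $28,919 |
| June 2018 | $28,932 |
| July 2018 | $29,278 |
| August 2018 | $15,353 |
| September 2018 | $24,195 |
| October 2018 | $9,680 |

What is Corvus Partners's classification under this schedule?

Band 2

Combined aggregate cash receipts: $11,589 + $28,919 + $28,932 + $29,278 + $15,353 + $24,195 + $9,680 = $147,946.
$140,000 < $147,946 ≤ $160,000, so Band 2 applies.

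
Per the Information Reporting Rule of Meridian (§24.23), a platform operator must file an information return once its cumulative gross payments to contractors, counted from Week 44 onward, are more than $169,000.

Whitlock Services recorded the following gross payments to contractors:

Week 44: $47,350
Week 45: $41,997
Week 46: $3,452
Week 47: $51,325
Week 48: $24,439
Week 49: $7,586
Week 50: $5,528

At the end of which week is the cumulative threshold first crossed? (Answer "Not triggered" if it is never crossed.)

Week 49

Through Week 44: $47,350
Through Week 45: $89,347
Through Week 46: $92,799
Through Week 47: $144,124
Through Week 48: $168,563
Through Week 49: $176,149 ← exceeds threshold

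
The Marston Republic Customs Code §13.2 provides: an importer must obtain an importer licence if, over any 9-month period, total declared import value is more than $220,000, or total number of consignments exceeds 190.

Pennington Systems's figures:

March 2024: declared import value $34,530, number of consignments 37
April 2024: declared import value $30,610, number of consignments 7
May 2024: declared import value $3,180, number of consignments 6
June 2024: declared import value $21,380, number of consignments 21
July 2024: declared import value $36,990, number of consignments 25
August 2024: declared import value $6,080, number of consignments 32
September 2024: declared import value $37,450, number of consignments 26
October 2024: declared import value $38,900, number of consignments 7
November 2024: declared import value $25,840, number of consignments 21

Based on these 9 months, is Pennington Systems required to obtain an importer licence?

Yes

Total declared import value: $34,530 + $30,610 + $3,180 + $21,380 + $36,990 + $6,080 + $37,450 + $38,900 + $25,840 = $234,960 (> $220,000).
Total number of consignments: 37 + 7 + 6 + 21 + 25 + 32 + 26 + 7 + 21 = 182 (≤ 190).
The test is 'or': at least one threshold is exceeded.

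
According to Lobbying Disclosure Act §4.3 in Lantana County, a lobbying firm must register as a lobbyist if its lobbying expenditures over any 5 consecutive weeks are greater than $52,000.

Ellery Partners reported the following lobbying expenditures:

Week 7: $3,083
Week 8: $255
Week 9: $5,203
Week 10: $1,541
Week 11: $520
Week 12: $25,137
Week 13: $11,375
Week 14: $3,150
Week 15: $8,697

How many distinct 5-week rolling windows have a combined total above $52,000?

0

Week 7–Week 11: $3,083 + $255 + $5,203 + $1,541 + $520 = $10,602 (under)
Week 8–Week 12: $255 + $5,203 + $1,541 + $520 + $25,137 = $32,656 (under)
Week 9–Week 13: $5,203 + $1,541 + $520 + $25,137 + $11,375 = $43,776 (under)
Week 10–Week 14: $1,541 + $520 + $25,137 + $11,375 + $3,150 = $41,723 (under)
Week 11–Week 15: $520 + $25,137 + $11,375 + $3,150 + $8,697 = $48,879 (under)
0 windows exceed the threshold.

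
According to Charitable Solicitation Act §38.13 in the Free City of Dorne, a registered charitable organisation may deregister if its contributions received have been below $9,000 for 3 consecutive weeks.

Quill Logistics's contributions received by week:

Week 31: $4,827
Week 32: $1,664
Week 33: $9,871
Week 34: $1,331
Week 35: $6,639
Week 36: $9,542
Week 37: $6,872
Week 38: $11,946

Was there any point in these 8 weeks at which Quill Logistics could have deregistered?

Weeks below $9,000: Week 31, Week 32, Week 34, Week 35, Week 37.
Longest run of consecutive weeks below the threshold: 2.
2 < 3, so Quill Logistics never became eligible.

No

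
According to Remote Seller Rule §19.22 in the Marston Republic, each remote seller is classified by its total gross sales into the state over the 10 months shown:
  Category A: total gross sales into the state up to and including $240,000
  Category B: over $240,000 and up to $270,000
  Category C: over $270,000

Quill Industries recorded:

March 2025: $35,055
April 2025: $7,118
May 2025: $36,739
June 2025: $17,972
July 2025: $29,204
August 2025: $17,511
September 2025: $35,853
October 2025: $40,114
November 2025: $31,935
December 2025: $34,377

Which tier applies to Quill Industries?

Category C

Total gross sales into the state: $35,055 + $7,118 + $36,739 + $17,972 + $29,204 + $17,511 + $35,853 + $40,114 + $31,935 + $34,377 = $285,878.
$285,878 > $270,000, so Category C applies.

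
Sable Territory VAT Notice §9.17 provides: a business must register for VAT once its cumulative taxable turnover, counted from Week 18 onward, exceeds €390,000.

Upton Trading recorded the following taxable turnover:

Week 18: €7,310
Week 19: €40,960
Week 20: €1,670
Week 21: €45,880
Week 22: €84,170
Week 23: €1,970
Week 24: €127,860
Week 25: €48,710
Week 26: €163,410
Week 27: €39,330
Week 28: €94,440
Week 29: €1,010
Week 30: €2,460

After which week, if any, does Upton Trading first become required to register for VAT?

Week 26

Through Week 18: €7,310
Through Week 19: €48,270
Through Week 20: €49,940
Through Week 21: €95,820
Through Week 22: €179,990
Through Week 23: €181,960
Through Week 24: €309,820
Through Week 25: €358,530
Through Week 26: €521,940 ← exceeds threshold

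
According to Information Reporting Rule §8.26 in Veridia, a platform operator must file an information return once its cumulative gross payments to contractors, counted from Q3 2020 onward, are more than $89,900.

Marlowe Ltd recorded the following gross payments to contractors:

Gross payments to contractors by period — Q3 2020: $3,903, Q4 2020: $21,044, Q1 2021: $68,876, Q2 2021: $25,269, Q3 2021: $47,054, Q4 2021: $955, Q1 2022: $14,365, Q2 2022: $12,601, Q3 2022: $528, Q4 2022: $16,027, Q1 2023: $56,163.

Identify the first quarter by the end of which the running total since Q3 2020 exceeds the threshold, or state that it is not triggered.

Q1 2021

Through Q3 2020: $3,903
Through Q4 2020: $24,947
Through Q1 2021: $93,823 ← exceeds threshold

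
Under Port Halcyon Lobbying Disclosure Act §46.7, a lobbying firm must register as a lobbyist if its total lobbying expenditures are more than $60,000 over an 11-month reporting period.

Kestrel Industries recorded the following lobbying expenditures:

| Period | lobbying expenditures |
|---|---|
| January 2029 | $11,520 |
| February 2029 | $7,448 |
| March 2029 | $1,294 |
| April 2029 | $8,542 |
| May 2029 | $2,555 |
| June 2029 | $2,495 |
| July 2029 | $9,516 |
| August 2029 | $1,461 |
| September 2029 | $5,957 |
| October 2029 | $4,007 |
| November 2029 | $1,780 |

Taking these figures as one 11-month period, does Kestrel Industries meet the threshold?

Total lobbying expenditures: $11,520 + $7,448 + $1,294 + $8,542 + $2,555 + $2,495 + $9,516 + $1,461 + $5,957 + $4,007 + $1,780 = $56,575.
$56,575 ≤ $60,000, so the threshold is not exceeded.

No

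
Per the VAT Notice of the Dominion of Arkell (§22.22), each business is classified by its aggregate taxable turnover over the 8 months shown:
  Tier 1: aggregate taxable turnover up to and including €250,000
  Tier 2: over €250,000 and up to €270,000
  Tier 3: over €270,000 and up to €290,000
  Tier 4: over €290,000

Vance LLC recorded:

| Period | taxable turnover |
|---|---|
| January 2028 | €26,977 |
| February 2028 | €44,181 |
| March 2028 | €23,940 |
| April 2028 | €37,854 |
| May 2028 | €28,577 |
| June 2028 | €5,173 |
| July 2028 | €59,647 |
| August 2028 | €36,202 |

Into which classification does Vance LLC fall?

Tier 2

Aggregate taxable turnover: €26,977 + €44,181 + €23,940 + €37,854 + €28,577 + €5,173 + €59,647 + €36,202 = €262,551.
€250,000 < €262,551 ≤ €270,000, so Tier 2 applies.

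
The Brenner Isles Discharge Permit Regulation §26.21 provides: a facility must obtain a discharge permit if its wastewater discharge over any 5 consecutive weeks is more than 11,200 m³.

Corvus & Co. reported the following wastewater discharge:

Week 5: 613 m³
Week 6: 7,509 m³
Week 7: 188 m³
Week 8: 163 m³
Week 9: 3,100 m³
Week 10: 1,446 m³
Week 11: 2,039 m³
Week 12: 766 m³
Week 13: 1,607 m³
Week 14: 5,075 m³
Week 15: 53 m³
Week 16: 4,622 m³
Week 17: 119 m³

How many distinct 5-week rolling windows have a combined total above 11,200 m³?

Week 5–Week 9: 613 m³ + 7,509 m³ + 188 m³ + 163 m³ + 3,100 m³ = 11,573 m³ (over)
Week 6–Week 10: 7,509 m³ + 188 m³ + 163 m³ + 3,100 m³ + 1,446 m³ = 12,406 m³ (over)
Week 7–Week 11: 188 m³ + 163 m³ + 3,100 m³ + 1,446 m³ + 2,039 m³ = 6,936 m³ (under)
Week 8–Week 12: 163 m³ + 3,100 m³ + 1,446 m³ + 2,039 m³ + 766 m³ = 7,514 m³ (under)
Week 9–Week 13: 3,100 m³ + 1,446 m³ + 2,039 m³ + 766 m³ + 1,607 m³ = 8,958 m³ (under)
Week 10–Week 14: 1,446 m³ + 2,039 m³ + 766 m³ + 1,607 m³ + 5,075 m³ = 10,933 m³ (under)
Week 11–Week 15: 2,039 m³ + 766 m³ + 1,607 m³ + 5,075 m³ + 53 m³ = 9,540 m³ (under)
Week 12–Week 16: 766 m³ + 1,607 m³ + 5,075 m³ + 53 m³ + 4,622 m³ = 12,123 m³ (over)
Week 13–Week 17: 1,607 m³ + 5,075 m³ + 53 m³ + 4,622 m³ + 119 m³ = 11,476 m³ (over)
4 windows exceed the threshold.

4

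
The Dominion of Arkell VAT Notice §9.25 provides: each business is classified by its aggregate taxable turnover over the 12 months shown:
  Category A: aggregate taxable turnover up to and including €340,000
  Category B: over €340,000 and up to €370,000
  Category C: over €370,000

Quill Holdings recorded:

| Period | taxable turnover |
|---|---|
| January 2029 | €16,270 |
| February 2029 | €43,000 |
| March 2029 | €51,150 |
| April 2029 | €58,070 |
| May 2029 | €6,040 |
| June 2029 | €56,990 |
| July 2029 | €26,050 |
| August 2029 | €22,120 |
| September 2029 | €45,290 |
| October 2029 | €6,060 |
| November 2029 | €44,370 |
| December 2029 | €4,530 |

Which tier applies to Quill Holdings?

Category C

Aggregate taxable turnover: €16,270 + €43,000 + €51,150 + €58,070 + €6,040 + €56,990 + €26,050 + €22,120 + €45,290 + €6,060 + €44,370 + €4,530 = €379,940.
€379,940 > €370,000, so Category C applies.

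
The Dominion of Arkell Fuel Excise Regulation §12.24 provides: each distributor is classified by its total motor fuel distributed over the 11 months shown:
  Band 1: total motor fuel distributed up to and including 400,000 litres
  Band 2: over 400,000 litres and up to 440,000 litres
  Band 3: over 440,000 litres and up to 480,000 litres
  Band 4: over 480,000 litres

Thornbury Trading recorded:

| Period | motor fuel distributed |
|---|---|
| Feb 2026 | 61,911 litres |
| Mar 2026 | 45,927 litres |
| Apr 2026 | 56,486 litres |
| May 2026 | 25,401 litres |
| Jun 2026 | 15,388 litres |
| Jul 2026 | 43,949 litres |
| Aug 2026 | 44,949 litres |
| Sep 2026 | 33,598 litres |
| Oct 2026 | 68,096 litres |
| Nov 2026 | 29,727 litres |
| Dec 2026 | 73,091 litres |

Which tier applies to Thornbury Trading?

Band 4

Total motor fuel distributed: 61,911 litres + 45,927 litres + 56,486 litres + 25,401 litres + 15,388 litres + 43,949 litres + 44,949 litres + 33,598 litres + 68,096 litres + 29,727 litres + 73,091 litres = 498,523 litres.
498,523 litres > 480,000 litres, so Band 4 applies.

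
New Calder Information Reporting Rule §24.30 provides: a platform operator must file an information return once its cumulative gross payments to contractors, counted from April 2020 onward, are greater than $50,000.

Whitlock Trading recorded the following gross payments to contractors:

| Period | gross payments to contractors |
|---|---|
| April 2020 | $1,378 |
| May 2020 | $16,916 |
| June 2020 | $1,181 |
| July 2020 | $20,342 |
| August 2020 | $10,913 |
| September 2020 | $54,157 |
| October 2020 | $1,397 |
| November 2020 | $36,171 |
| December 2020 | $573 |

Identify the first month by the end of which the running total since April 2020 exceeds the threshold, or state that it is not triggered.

Through April 2020: $1,378
Through May 2020: $18,294
Through June 2020: $19,475
Through July 2020: $39,817
Through August 2020: $50,730 ← exceeds threshold

August 2020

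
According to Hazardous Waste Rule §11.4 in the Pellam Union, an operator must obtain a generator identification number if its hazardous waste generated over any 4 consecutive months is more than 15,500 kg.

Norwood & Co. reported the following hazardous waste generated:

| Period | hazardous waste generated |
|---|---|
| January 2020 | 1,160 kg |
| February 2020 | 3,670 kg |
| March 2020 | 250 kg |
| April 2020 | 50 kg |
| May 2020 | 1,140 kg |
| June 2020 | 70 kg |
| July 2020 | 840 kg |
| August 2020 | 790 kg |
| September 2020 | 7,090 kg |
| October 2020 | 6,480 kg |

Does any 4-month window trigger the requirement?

No

January 2020–April 2020: 1,160 kg + 3,670 kg + 250 kg + 50 kg = 5,130 kg (under)
February 2020–May 2020: 3,670 kg + 250 kg + 50 kg + 1,140 kg = 5,110 kg (under)
March 2020–June 2020: 250 kg + 50 kg + 1,140 kg + 70 kg = 1,510 kg (under)
April 2020–July 2020: 50 kg + 1,140 kg + 70 kg + 840 kg = 2,100 kg (under)
May 2020–August 2020: 1,140 kg + 70 kg + 840 kg + 790 kg = 2,840 kg (under)
June 2020–September 2020: 70 kg + 840 kg + 790 kg + 7,090 kg = 8,790 kg (under)
July 2020–October 2020: 840 kg + 790 kg + 7,090 kg + 6,480 kg = 15,200 kg (under)
No window exceeds 15,500 kg.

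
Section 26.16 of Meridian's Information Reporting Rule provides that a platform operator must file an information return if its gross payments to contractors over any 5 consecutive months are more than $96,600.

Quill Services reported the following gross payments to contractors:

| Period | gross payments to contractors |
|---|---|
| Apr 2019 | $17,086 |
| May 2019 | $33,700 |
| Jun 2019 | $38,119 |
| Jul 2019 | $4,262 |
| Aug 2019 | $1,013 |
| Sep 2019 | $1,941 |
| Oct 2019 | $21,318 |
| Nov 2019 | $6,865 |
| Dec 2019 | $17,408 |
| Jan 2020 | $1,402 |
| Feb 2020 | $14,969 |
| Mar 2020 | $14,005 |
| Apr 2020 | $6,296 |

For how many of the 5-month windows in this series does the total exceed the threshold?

Apr 2019–Aug 2019: $17,086 + $33,700 + $38,119 + $4,262 + $1,013 = $94,180 (under)
May 2019–Sep 2019: $33,700 + $38,119 + $4,262 + $1,013 + $1,941 = $79,035 (under)
Jun 2019–Oct 2019: $38,119 + $4,262 + $1,013 + $1,941 + $21,318 = $66,653 (under)
Jul 2019–Nov 2019: $4,262 + $1,013 + $1,941 + $21,318 + $6,865 = $35,399 (under)
Aug 2019–Dec 2019: $1,013 + $1,941 + $21,318 + $6,865 + $17,408 = $48,545 (under)
Sep 2019–Jan 2020: $1,941 + $21,318 + $6,865 + $17,408 + $1,402 = $48,934 (under)
Oct 2019–Feb 2020: $21,318 + $6,865 + $17,408 + $1,402 + $14,969 = $61,962 (under)
Nov 2019–Mar 2020: $6,865 + $17,408 + $1,402 + $14,969 + $14,005 = $54,649 (under)
Dec 2019–Apr 2020: $17,408 + $1,402 + $14,969 + $14,005 + $6,296 = $54,080 (under)
0 windows exceed the threshold.

0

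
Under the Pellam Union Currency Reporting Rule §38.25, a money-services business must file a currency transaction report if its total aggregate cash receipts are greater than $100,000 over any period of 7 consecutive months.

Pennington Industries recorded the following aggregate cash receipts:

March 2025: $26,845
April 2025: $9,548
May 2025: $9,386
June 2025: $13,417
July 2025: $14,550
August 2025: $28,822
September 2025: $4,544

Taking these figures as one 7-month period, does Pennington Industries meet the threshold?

Yes

Total aggregate cash receipts: $26,845 + $9,548 + $9,386 + $13,417 + $14,550 + $28,822 + $4,544 = $107,112.
$107,112 > $100,000, so the threshold is exceeded.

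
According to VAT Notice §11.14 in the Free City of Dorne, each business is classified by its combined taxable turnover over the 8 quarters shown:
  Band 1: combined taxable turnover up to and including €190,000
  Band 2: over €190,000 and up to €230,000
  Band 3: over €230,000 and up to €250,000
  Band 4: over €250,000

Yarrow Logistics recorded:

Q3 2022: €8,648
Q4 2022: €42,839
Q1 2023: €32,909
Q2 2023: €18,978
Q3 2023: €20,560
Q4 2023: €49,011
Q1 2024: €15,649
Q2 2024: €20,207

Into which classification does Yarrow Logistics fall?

Band 2

Combined taxable turnover: €8,648 + €42,839 + €32,909 + €18,978 + €20,560 + €49,011 + €15,649 + €20,207 = €208,801.
€190,000 < €208,801 ≤ €230,000, so Band 2 applies.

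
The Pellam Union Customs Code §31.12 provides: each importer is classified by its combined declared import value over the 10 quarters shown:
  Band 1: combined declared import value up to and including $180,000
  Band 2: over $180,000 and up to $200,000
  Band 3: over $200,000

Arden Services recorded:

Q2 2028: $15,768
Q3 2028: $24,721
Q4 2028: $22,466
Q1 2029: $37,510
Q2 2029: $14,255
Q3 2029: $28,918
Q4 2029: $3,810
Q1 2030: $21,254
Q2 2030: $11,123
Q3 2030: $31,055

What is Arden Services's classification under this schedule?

Band 3

Combined declared import value: $15,768 + $24,721 + $22,466 + $37,510 + $14,255 + $28,918 + $3,810 + $21,254 + $11,123 + $31,055 = $210,880.
$210,880 > $200,000, so Band 3 applies.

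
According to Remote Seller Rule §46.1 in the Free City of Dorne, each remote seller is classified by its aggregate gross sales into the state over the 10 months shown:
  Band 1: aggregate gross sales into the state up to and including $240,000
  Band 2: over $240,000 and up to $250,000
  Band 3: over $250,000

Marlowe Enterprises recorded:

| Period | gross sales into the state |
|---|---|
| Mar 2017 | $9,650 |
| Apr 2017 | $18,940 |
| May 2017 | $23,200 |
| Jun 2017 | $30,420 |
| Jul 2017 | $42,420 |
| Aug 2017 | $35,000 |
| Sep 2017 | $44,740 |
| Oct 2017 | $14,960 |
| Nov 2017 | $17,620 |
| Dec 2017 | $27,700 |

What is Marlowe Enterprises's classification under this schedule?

Band 3

Aggregate gross sales into the state: $9,650 + $18,940 + $23,200 + $30,420 + $42,420 + $35,000 + $44,740 + $14,960 + $17,620 + $27,700 = $264,650.
$264,650 > $250,000, so Band 3 applies.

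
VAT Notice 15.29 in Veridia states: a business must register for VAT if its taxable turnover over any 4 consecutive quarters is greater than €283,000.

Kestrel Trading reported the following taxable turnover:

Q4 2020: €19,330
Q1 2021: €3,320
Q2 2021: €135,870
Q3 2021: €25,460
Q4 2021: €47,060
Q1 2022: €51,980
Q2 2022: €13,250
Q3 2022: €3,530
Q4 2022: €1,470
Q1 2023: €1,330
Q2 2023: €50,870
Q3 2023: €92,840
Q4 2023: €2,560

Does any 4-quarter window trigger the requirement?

Q4 2020–Q3 2021: €19,330 + €3,320 + €135,870 + €25,460 = €183,980 (under)
Q1 2021–Q4 2021: €3,320 + €135,870 + €25,460 + €47,060 = €211,710 (under)
Q2 2021–Q1 2022: €135,870 + €25,460 + €47,060 + €51,980 = €260,370 (under)
Q3 2021–Q2 2022: €25,460 + €47,060 + €51,980 + €13,250 = €137,750 (under)
Q4 2021–Q3 2022: €47,060 + €51,980 + €13,250 + €3,530 = €115,820 (under)
Q1 2022–Q4 2022: €51,980 + €13,250 + €3,530 + €1,470 = €70,230 (under)
Q2 2022–Q1 2023: €13,250 + €3,530 + €1,470 + €1,330 = €19,580 (under)
Q3 2022–Q2 2023: €3,530 + €1,470 + €1,330 + €50,870 = €57,200 (under)
Q4 2022–Q3 2023: €1,470 + €1,330 + €50,870 + €92,840 = €146,510 (under)
Q1 2023–Q4 2023: €1,330 + €50,870 + €92,840 + €2,560 = €147,600 (under)
No window exceeds €283,000.

No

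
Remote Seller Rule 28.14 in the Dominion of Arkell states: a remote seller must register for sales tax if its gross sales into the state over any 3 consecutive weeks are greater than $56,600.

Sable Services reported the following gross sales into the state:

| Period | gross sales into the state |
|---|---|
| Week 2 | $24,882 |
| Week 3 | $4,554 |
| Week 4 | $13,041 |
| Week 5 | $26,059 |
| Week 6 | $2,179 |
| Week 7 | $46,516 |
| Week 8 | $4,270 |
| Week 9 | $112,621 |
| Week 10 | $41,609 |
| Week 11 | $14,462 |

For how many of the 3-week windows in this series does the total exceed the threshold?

Week 2–Week 4: $24,882 + $4,554 + $13,041 = $42,477 (under)
Week 3–Week 5: $4,554 + $13,041 + $26,059 = $43,654 (under)
Week 4–Week 6: $13,041 + $26,059 + $2,179 = $41,279 (under)
Week 5–Week 7: $26,059 + $2,179 + $46,516 = $74,754 (over)
Week 6–Week 8: $2,179 + $46,516 + $4,270 = $52,965 (under)
Week 7–Week 9: $46,516 + $4,270 + $112,621 = $163,407 (over)
Week 8–Week 10: $4,270 + $112,621 + $41,609 = $158,500 (over)
Week 9–Week 11: $112,621 + $41,609 + $14,462 = $168,692 (over)
4 windows exceed the threshold.

4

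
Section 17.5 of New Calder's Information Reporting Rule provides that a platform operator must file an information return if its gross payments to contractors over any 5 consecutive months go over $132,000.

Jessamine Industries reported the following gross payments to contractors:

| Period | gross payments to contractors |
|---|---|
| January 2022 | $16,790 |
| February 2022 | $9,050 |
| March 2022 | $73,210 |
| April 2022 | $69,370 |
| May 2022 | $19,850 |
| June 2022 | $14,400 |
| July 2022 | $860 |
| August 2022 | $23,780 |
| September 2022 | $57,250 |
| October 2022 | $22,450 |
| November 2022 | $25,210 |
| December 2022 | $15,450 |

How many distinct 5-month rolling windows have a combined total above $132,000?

January 2022–May 2022: $16,790 + $9,050 + $73,210 + $69,370 + $19,850 = $188,270 (over)
February 2022–June 2022: $9,050 + $73,210 + $69,370 + $19,850 + $14,400 = $185,880 (over)
March 2022–July 2022: $73,210 + $69,370 + $19,850 + $14,400 + $860 = $177,690 (over)
April 2022–August 2022: $69,370 + $19,850 + $14,400 + $860 + $23,780 = $128,260 (under)
May 2022–September 2022: $19,850 + $14,400 + $860 + $23,780 + $57,250 = $116,140 (under)
June 2022–October 2022: $14,400 + $860 + $23,780 + $57,250 + $22,450 = $118,740 (under)
July 2022–November 2022: $860 + $23,780 + $57,250 + $22,450 + $25,210 = $129,550 (under)
August 2022–December 2022: $23,780 + $57,250 + $22,450 + $25,210 + $15,450 = $144,140 (over)
4 windows exceed the threshold.

4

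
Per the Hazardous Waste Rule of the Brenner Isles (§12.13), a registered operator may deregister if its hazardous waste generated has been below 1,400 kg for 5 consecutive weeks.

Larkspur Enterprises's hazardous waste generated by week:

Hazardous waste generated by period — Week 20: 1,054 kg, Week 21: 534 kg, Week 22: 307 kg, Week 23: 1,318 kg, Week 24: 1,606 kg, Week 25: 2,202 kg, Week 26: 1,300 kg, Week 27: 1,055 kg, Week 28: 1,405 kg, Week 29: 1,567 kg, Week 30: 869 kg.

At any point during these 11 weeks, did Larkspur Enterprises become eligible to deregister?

Weeks below 1,400 kg: Week 20, Week 21, Week 22, Week 23, Week 26, Week 27, Week 30.
Longest run of consecutive weeks below the threshold: 4.
4 < 5, so Larkspur Enterprises never became eligible.

No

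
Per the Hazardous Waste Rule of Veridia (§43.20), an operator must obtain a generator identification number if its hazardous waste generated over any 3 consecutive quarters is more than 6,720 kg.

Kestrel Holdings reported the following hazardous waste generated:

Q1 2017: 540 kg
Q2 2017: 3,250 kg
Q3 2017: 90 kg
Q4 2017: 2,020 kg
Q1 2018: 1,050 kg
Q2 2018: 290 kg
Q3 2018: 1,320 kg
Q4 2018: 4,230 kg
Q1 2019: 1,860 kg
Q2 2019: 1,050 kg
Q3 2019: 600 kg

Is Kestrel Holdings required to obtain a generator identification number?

Q1 2017–Q3 2017: 540 kg + 3,250 kg + 90 kg = 3,880 kg (under)
Q2 2017–Q4 2017: 3,250 kg + 90 kg + 2,020 kg = 5,360 kg (under)
Q3 2017–Q1 2018: 90 kg + 2,020 kg + 1,050 kg = 3,160 kg (under)
Q4 2017–Q2 2018: 2,020 kg + 1,050 kg + 290 kg = 3,360 kg (under)
Q1 2018–Q3 2018: 1,050 kg + 290 kg + 1,320 kg = 2,660 kg (under)
Q2 2018–Q4 2018: 290 kg + 1,320 kg + 4,230 kg = 5,840 kg (under)
Q3 2018–Q1 2019: 1,320 kg + 4,230 kg + 1,860 kg = 7,410 kg (over)
Q4 2018–Q2 2019: 4,230 kg + 1,860 kg + 1,050 kg = 7,140 kg (over)
Q1 2019–Q3 2019: 1,860 kg + 1,050 kg + 600 kg = 3,510 kg (under)
At least one window exceeds 6,720 kg.

Yes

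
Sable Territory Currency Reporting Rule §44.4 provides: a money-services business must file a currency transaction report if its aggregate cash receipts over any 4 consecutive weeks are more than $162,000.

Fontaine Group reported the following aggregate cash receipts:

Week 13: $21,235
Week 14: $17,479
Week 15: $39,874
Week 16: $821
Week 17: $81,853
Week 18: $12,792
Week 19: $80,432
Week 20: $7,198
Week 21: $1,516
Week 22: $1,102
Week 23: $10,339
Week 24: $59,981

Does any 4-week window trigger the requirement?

Week 13–Week 16: $21,235 + $17,479 + $39,874 + $821 = $79,409 (under)
Week 14–Week 17: $17,479 + $39,874 + $821 + $81,853 = $140,027 (under)
Week 15–Week 18: $39,874 + $821 + $81,853 + $12,792 = $135,340 (under)
Week 16–Week 19: $821 + $81,853 + $12,792 + $80,432 = $175,898 (over)
Week 17–Week 20: $81,853 + $12,792 + $80,432 + $7,198 = $182,275 (over)
Week 18–Week 21: $12,792 + $80,432 + $7,198 + $1,516 = $101,938 (under)
Week 19–Week 22: $80,432 + $7,198 + $1,516 + $1,102 = $90,248 (under)
Week 20–Week 23: $7,198 + $1,516 + $1,102 + $10,339 = $20,155 (under)
Week 21–Week 24: $1,516 + $1,102 + $10,339 + $59,981 = $72,938 (under)
At least one window exceeds $162,000.

Yes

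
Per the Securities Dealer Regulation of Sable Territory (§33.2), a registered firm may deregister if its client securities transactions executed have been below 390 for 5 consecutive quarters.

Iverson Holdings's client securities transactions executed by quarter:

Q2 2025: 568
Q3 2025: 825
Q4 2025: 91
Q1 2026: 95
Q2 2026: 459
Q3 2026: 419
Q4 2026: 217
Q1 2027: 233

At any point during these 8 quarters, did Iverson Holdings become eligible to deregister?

Quarters below 390: Q4 2025, Q1 2026, Q4 2026, Q1 2027.
Longest run of consecutive quarters below the threshold: 2.
2 < 5, so Iverson Holdings never became eligible.

No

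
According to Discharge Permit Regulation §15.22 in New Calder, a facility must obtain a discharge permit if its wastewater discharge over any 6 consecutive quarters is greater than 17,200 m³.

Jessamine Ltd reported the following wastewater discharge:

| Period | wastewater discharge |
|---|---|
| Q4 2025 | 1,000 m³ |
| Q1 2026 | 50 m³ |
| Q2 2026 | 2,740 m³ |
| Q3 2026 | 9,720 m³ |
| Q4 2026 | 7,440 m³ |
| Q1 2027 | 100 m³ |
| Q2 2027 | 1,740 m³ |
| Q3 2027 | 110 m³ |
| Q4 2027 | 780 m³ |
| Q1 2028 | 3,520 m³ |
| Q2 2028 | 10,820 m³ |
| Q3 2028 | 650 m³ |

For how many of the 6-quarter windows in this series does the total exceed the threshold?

Q4 2025–Q1 2027: 1,000 m³ + 50 m³ + 2,740 m³ + 9,720 m³ + 7,440 m³ + 100 m³ = 21,050 m³ (over)
Q1 2026–Q2 2027: 50 m³ + 2,740 m³ + 9,720 m³ + 7,440 m³ + 100 m³ + 1,740 m³ = 21,790 m³ (over)
Q2 2026–Q3 2027: 2,740 m³ + 9,720 m³ + 7,440 m³ + 100 m³ + 1,740 m³ + 110 m³ = 21,850 m³ (over)
Q3 2026–Q4 2027: 9,720 m³ + 7,440 m³ + 100 m³ + 1,740 m³ + 110 m³ + 780 m³ = 19,890 m³ (over)
Q4 2026–Q1 2028: 7,440 m³ + 100 m³ + 1,740 m³ + 110 m³ + 780 m³ + 3,520 m³ = 13,690 m³ (under)
Q1 2027–Q2 2028: 100 m³ + 1,740 m³ + 110 m³ + 780 m³ + 3,520 m³ + 10,820 m³ = 17,070 m³ (under)
Q2 2027–Q3 2028: 1,740 m³ + 110 m³ + 780 m³ + 3,520 m³ + 10,820 m³ + 650 m³ = 17,620 m³ (over)
5 windows exceed the threshold.

5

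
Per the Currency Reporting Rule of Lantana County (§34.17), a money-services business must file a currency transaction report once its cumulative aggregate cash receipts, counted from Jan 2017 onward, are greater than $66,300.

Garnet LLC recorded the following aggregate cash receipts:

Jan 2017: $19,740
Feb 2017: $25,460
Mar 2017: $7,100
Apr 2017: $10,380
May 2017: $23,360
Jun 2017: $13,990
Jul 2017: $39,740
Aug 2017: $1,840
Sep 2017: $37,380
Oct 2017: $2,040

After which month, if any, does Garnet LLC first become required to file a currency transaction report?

Through Jan 2017: $19,740
Through Feb 2017: $45,200
Through Mar 2017: $52,300
Through Apr 2017: $62,680
Through May 2017: $86,040 ← exceeds threshold

May 2017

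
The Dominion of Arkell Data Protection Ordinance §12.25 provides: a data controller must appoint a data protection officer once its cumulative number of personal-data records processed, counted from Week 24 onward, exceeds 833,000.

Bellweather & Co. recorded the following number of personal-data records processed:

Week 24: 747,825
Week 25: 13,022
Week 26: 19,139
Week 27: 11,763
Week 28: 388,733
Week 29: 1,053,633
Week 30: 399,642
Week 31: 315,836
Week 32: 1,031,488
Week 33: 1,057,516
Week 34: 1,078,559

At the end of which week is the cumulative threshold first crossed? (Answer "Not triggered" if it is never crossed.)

Through Week 24: 747,825
Through Week 25: 760,847
Through Week 26: 779,986
Through Week 27: 791,749
Through Week 28: 1,180,482 ← exceeds threshold

Week 28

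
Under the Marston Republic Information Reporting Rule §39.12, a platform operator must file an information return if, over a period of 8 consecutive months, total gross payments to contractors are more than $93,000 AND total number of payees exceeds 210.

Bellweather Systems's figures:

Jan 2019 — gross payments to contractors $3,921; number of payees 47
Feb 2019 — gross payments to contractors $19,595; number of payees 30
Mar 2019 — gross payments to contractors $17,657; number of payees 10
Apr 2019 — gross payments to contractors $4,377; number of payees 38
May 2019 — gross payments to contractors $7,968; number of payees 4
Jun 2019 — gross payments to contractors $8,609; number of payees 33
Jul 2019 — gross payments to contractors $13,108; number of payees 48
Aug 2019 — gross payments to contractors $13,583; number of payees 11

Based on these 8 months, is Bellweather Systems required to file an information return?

Total gross payments to contractors: $3,921 + $19,595 + $17,657 + $4,377 + $7,968 + $8,609 + $13,108 + $13,583 = $88,818 (≤ $93,000).
Total number of payees: 47 + 30 + 10 + 38 + 4 + 33 + 48 + 11 = 221 (> 210).
The test is 'and': the rule requires both, and at least one is not exceeded.

No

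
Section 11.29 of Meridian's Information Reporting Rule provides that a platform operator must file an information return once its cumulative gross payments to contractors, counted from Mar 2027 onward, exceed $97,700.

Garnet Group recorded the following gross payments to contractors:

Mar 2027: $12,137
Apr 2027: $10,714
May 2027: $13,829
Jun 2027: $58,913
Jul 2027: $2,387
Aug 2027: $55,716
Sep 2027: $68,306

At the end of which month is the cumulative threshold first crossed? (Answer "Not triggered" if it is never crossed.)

Jul 2027

Through Mar 2027: $12,137
Through Apr 2027: $22,851
Through May 2027: $36,680
Through Jun 2027: $95,593
Through Jul 2027: $97,980 ← exceeds threshold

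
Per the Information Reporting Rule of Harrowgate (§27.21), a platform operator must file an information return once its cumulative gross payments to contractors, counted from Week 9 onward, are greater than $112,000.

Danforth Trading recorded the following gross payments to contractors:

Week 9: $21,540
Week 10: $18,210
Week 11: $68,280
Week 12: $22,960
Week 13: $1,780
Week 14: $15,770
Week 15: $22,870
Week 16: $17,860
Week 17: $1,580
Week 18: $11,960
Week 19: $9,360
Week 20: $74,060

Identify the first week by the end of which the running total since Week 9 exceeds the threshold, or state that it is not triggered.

Week 12

Through Week 9: $21,540
Through Week 10: $39,750
Through Week 11: $108,030
Through Week 12: $130,990 ← exceeds threshold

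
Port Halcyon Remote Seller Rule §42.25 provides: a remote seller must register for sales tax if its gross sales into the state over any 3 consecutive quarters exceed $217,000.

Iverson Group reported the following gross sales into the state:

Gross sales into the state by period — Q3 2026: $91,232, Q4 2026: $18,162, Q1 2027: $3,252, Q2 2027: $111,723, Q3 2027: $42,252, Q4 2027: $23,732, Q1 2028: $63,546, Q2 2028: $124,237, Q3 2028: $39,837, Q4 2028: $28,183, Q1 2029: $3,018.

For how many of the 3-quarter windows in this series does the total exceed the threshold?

Q3 2026–Q1 2027: $91,232 + $18,162 + $3,252 = $112,646 (under)
Q4 2026–Q2 2027: $18,162 + $3,252 + $111,723 = $133,137 (under)
Q1 2027–Q3 2027: $3,252 + $111,723 + $42,252 = $157,227 (under)
Q2 2027–Q4 2027: $111,723 + $42,252 + $23,732 = $177,707 (under)
Q3 2027–Q1 2028: $42,252 + $23,732 + $63,546 = $129,530 (under)
Q4 2027–Q2 2028: $23,732 + $63,546 + $124,237 = $211,515 (under)
Q1 2028–Q3 2028: $63,546 + $124,237 + $39,837 = $227,620 (over)
Q2 2028–Q4 2028: $124,237 + $39,837 + $28,183 = $192,257 (under)
Q3 2028–Q1 2029: $39,837 + $28,183 + $3,018 = $71,038 (under)
1 window exceeds the threshold.

1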